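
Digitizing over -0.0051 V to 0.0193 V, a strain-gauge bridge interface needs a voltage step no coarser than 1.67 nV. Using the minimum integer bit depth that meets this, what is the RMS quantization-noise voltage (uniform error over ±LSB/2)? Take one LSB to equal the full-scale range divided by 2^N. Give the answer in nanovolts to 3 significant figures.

0.420 nV

The full-scale span is 0.0193 − (-0.0051) = 0.0244 V.
Levels needed ≥ 0.0244/1.67 nV = 1.461e7. 2^24 = 16777216 suffices, so N_min = 24.
Step size = 0.0244/16777216 V = 1.4544 nV.
V_rms = LSB/√12 = 0.420 nV.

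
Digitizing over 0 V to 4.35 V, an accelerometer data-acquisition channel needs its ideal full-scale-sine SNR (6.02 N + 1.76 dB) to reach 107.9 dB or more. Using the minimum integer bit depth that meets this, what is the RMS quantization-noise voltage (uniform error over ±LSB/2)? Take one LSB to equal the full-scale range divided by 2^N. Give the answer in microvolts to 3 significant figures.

V_FS = 4.35 V.
Required N = ⌈(107.9 − 1.76)/6.02⌉ = ⌈17.631⌉ = 18.
One LSB is 4.35 V / 262144 = 16.594 µV.
RMS noise = LSB/√12 = 4.79 µV.

4.79 µV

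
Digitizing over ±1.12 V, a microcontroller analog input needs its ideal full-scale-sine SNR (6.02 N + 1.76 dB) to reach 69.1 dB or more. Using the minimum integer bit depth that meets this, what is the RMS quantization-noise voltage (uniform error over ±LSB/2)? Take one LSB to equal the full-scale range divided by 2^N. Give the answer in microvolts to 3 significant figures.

158 µV

Full-scale range = 1.12 V − (-1.12 V) = 2.24 V.
6.02 N + 1.76 ≥ 69.1 gives N ≥ 11.186, so the minimum integer is 12.
LSB = 2.24 V ÷ 2^12 = 2.24/4096 V = 0.54688 mV.
V_rms = LSB/√12 = 158 µV.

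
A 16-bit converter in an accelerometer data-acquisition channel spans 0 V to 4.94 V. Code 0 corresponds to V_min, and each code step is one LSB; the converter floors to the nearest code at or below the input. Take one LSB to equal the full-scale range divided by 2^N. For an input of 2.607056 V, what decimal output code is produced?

34586

V_FS = 4.94 V. LSB = 4.94 V / 2^16 ≈ 75.38 µV.
V_in − V_min = 2.607056 − (0) = 2.607056 V.
Divide by LSB: 2.607056 × 65536/4.94 = 34586.2393.
Truncating gives code 34586.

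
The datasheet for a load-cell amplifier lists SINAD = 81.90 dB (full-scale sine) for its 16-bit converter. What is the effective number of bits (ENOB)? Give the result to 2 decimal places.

ENOB = (81.90 − 1.76)/6.02 = 13.3123 bits.

13.31 bits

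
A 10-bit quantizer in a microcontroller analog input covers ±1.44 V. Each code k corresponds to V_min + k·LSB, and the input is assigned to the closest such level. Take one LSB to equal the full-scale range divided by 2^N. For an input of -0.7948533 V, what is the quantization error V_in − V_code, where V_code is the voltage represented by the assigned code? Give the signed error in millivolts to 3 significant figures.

+1.08 mV

Span: 1.44 V − (-1.44 V) = 2.88 V. LSB = 2.88 V / 2^10 ≈ 2.813 mV.
Position in LSBs: (-0.7948533 − (-1.44)) × 1024/2.88 = 229.3855; rounding gives k = 229.
V_code = V_min + k × range/2^10 = -1.44 + 229 × 2.88/1024 = -0.7959375000 V.
Error = V_in − V_code = -0.7948533 − (-0.7959375000) = +1.08 mV.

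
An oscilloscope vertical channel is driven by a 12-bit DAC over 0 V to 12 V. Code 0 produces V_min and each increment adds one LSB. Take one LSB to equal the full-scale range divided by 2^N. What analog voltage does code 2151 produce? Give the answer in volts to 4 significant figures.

6.302 V

Span = 12 V. LSB = 12 V / 2^12.
V_out = V_min + code × LSB = 0 V + 2151 × 12 V / 4096
      = 0 V + 6.30176 V = 6.30176 V.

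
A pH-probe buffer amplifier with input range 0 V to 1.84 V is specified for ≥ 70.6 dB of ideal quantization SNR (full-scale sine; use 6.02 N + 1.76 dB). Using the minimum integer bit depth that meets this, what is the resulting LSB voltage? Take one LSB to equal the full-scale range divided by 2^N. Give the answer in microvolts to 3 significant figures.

V_FS = 1.84 V.
6.02 N + 1.76 ≥ 70.6 gives N ≥ 11.435, so the minimum integer is 12.
One LSB is 1.84 V / 4096 = 449 µV.

449 µV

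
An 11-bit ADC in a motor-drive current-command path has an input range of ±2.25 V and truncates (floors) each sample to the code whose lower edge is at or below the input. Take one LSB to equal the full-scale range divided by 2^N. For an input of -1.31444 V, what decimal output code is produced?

Span: 2.25 V − (-2.25 V) = 4.5 V. LSB = 4.5 V / 2^11 ≈ 2.197 mV.
V_in − V_min = -1.31444 − (-2.25) = 0.93556 V.
Divide by LSB: 0.93556 × 2048/4.5 = 425.7838.
Truncating gives code 425.

425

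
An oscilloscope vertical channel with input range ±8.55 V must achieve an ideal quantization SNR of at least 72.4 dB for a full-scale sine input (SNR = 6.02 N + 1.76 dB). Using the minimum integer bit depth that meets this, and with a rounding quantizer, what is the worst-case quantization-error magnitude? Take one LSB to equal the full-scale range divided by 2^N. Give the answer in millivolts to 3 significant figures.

Range = 8.55 − (-8.55) = 17.1 V.
Solving 6.02 N ≥ 72.4 − 1.76: N ≥ 11.734. Round up → N = 12.
LSB = 17.1 V ÷ 2^12 = 17.1/4096 V = 4.1748 mV.
Max error for round-to-nearest is LSB/2 = 2.09 mV.

2.09 mV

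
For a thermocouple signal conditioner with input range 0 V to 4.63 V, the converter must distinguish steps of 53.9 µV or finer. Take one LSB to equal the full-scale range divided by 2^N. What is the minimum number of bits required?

17 bits

V_FS = 4.63 V.
Required number of levels: 4.63/53.9 µV = 85900; smallest N with 2^N ≥ that is 17.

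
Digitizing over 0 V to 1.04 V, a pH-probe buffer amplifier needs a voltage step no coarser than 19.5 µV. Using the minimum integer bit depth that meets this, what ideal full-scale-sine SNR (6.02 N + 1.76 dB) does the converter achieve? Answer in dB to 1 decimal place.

Range is 1.04 V.
Levels needed ≥ 1.04/19.5 µV = 53330. 2^16 = 65536 suffices, so N_min = 16.
Ideal SNR at N = 16: 6.02·16 + 1.76 = 98.1 dB.

98.1 dB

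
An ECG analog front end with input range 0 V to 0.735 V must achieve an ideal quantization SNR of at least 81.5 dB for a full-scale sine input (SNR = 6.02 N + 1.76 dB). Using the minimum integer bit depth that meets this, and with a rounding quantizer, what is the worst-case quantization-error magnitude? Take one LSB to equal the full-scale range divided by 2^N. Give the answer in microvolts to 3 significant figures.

Span = 0.735 V.
6.02 N + 1.76 ≥ 81.5 gives N ≥ 13.246, so the minimum integer is 14.
LSB = 0.735 V / 2^14 = 44.861 µV.
Max error for round-to-nearest is LSB/2 = 22.4 µV.

22.4 µV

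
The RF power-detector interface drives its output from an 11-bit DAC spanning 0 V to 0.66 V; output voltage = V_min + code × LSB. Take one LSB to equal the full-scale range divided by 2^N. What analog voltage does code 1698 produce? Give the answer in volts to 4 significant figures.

Span = 0.66 V. LSB = 0.66 V / 2^11.
V_out = 0 + 1698 × (0.66/2048) V
      = 0 V + 0.547207 V = 0.547207 V.

0.5472 V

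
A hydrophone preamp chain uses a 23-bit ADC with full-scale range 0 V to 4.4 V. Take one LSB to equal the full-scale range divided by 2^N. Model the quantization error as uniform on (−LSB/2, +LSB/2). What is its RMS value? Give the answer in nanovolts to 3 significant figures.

Span = 4.4 V.
Step size = 4.4/8388608 V = 0.52452 µV.
V_rms = LSB/√12 = 0.52452 µV / √12 = 151 nV.

151 nV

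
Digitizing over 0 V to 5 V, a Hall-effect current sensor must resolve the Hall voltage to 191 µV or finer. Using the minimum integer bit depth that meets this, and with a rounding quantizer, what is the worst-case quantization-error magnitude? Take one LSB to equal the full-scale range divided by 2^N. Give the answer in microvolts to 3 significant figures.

76.3 µV

Range is 5 V.
Required number of levels: 5/191 µV = 26178; smallest N with 2^N ≥ that is 15.
Step size = 5/32768 V = 152.59 µV.
|e|_max = LSB/2 = 76.3 µV.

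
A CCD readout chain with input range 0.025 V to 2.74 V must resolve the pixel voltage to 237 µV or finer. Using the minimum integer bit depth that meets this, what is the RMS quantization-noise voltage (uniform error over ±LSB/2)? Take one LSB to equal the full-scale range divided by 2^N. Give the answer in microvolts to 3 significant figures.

47.8 µV

Span: 2.74 V − (0.025 V) = 2.715 V.
Required number of levels: 2.715/237 µV = 11456; smallest N with 2^N ≥ that is 14.
LSB = 2.715 V / 2^14 = 165.71 µV.
V_rms = LSB/√12 = 47.8 µV.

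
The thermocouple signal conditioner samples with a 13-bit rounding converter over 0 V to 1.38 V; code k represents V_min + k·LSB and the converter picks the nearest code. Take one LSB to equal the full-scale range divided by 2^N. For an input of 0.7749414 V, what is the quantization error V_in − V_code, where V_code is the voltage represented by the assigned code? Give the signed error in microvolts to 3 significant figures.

V_FS = 1.38 V. LSB = 1.38 V / 2^13 ≈ 168.5 µV.
(0.7749414 − (0)) / LSB = 0.7749414 × 8192/1.38 = 4600.2318. Nearest integer: k = 4600.
V_code = 0 + (4600/8192) × 1.38 = 0.7749023438 V.
V_in − V_code = 0.7749414 − (0.7749023438) = +39.1 µV.

+39.1 µV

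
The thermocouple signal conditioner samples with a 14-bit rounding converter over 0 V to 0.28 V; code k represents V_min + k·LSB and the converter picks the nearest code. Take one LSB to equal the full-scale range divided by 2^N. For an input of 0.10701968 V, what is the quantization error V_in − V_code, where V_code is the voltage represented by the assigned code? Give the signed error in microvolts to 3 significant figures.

+3.08 µV

Range is 0.28 V. LSB = 0.28 V / 2^14 ≈ 17.09 µV.
Position in LSBs: (0.10701968 − (0)) × 16384/0.28 = 6262.1801; rounding gives k = 6262.
V_code = V_min + k × range/2^14 = 0 + 6262 × 0.28/16384 = 0.10701660156 V.
Error = V_in − V_code = 0.10701968 − (0.10701660156) = +3.08 µV.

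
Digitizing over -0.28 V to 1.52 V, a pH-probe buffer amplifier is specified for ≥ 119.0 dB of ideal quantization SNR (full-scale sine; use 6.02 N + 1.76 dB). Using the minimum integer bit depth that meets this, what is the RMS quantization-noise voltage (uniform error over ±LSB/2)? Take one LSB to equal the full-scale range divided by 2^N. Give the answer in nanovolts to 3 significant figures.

496 nV

Range = 1.52 − (-0.28) = 1.8 V.
6.02 N + 1.76 ≥ 119.0 gives N ≥ 19.475, so the minimum integer is 20.
LSB = 1.8 V / 2^20 = 1.7166 µV.
RMS noise = LSB/√12 = 496 nV.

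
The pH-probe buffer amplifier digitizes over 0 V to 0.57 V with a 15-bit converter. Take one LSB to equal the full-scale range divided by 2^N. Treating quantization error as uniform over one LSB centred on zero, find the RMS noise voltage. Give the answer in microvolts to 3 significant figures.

5.02 µV

Full-scale range = 0.57 V.
Step size = 0.57/32768 V = 17.395 µV.
For a uniform distribution on [−LSB/2, +LSB/2], V_rms = LSB/√12 = 17.395 µV/3.4641 = 5.02 µV.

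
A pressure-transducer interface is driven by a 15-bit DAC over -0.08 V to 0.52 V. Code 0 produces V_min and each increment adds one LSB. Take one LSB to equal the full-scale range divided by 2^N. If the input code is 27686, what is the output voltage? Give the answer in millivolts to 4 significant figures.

The full-scale span is 0.52 − (-0.08) = 0.6 V. LSB = 0.6 V / 2^15.
Output = V_min + (27686/32768) × range = -0.08 + 0.844910 × 0.6 V
      = -0.08 V + 0.506946 V = 0.426946 V.

426.9 mV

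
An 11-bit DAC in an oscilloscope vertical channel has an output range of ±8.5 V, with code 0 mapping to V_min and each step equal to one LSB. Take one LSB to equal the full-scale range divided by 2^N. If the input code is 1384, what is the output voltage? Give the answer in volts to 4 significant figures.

Range = 8.5 − (-8.5) = 17 V. LSB = 17 V / 2^11.
Output = V_min + (1384/2048) × range = -8.5 + 0.675781 × 17 V
      = -8.5 V + 11.4883 V = 2.98828 V.

2.988 V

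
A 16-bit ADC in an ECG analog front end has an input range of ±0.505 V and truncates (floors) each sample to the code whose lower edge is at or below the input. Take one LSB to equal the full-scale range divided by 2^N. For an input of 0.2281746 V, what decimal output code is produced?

47573

Span: 0.505 V − (-0.505 V) = 1.01 V. LSB = 1.01 V / 2^16 ≈ 15.41 µV.
V_in − V_min = 0.2281746 − (-0.505) = 0.7331746 V.
Divide by LSB: 0.7331746 × 65536/1.01 = 47573.5946.
Truncating gives code 47573.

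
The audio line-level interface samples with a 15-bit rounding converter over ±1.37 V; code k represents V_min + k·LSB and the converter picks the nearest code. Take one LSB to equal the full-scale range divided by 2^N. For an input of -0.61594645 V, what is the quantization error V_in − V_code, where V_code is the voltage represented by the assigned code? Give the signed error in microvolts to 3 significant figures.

The full-scale span is 1.37 − (-1.37) = 2.74 V. LSB = 2.74 V / 2^15 ≈ 83.62 µV.
(V_in − V_min)/LSB = (-0.61594645 − (-1.37)) × 32768/2.74 = 9017.8200 → nearest code k = 9018.
V_code = -1.37 + (9018/32768) × 2.74 = -0.61593139648 V.
e = -0.61594645 − (-0.61593139648) = −15.1 µV.

−15.1 µV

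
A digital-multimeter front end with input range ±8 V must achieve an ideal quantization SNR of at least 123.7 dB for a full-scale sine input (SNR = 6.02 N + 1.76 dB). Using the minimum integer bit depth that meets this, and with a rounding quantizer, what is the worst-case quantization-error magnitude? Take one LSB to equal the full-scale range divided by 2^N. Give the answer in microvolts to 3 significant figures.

Range = 8 − (-8) = 16 V.
N ≥ (123.7 − 1.76)/6.02 = 20.256 → N_min = 21.
One LSB is 16 V / 2097152 = 7.6294 µV.
|e|_max = LSB/2 = 3.81 µV.

3.81 µV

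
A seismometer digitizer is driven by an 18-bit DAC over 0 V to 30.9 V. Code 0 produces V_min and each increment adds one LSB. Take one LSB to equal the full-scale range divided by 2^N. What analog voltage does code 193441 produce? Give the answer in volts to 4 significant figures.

Full-scale range = 30.9 V. LSB = 30.9 V / 2^18.
V_out = 0 + 193441 × (30.9/262144) V
      = 0 V + 22.8017 V = 22.8017 V.

22.80 V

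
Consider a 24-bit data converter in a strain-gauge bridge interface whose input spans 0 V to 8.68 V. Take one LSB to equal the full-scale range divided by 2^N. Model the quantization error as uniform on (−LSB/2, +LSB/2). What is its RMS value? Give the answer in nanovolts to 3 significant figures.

Range is 8.68 V.
Step size = 8.68/16777216 V = 0.51737 µV.
V_rms = LSB/√12 = 0.51737 µV / √12 = 149 nV.

149 nV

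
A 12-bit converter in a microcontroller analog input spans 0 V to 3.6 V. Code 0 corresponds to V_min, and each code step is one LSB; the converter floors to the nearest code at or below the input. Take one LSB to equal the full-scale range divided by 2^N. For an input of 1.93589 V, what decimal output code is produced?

2202

V_FS = 3.6 V. LSB = 3.6 V / 2^12 ≈ 0.8789 mV.
V_in − V_min = 1.93589 − (0) = 1.93589 V.
Divide by LSB: 1.93589 × 4096/3.6 = 2202.6126.
Truncating gives code 2202.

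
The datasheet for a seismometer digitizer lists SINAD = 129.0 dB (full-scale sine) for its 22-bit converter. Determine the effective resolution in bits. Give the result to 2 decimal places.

21.14 bits

Inverting SNR = 6.02 N + 1.76: N_eff = (129.0 − 1.76)/6.02 = 21.1362.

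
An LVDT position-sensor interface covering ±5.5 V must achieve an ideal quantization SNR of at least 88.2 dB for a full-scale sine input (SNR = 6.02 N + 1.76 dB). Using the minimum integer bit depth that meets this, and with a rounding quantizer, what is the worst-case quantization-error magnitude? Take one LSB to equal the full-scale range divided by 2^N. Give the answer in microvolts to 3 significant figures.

Full-scale range = 5.5 V − (-5.5 V) = 11 V.
N ≥ (88.2 − 1.76)/6.02 = 14.359 → N_min = 15.
One LSB is 11 V / 32768 = 335.69 µV.
Max error for round-to-nearest is LSB/2 = 168 µV.

168 µV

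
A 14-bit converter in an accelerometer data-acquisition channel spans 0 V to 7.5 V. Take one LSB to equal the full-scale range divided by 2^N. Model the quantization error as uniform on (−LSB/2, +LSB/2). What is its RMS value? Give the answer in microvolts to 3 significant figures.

132 µV

Full-scale range = 7.5 V.
LSB = 7.5 V ÷ 2^14 = 7.5/16384 V = 457.76 µV.
RMS of a uniform error over width LSB is LSB/√12 = 132 µV.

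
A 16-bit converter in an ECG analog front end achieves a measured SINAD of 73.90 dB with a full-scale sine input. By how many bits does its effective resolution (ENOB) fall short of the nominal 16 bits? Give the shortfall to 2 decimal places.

N_eff = (73.90 − 1.76)/6.02 = 11.9834 bits.
Shortfall = 16 − 11.9834 = 4.0166 bits.

4.02 bits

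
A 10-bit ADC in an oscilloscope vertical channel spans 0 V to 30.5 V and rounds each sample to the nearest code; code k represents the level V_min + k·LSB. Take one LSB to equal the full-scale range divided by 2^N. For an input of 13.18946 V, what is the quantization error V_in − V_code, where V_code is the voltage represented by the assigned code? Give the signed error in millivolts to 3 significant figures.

−5.36 mV

V_FS = 30.5 V. LSB = 30.5 V / 2^10 ≈ 29.79 mV.
(V_in − V_min)/LSB = (13.18946 − (0)) × 1024/30.5 = 442.8199 → nearest code k = 443.
V_code = V_min + k × range/2^10 = 0 + 443 × 30.5/1024 = 13.19482422 V.
V_in − V_code = 13.18946 − (13.19482422) = −5.36 mV.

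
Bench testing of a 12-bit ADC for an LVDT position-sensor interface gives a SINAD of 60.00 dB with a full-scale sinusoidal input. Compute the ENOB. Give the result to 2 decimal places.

9.67 bits

(60.00 − 1.76) / 6.02 = 58.24/6.02 = 9.6744 effective bits.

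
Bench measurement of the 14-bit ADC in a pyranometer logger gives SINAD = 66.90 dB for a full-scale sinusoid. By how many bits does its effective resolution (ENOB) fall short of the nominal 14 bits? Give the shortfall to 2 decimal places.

3.18 bits

Effective bits = (66.90 − 1.76)/6.02 = 10.8206.
14 − 10.8206 = 3.18 bits below nominal.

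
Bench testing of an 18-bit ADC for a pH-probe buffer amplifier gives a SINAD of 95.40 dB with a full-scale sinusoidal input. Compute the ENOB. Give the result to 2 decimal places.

ENOB = (95.40 − 1.76)/6.02 = 15.5548 bits.

15.55 bits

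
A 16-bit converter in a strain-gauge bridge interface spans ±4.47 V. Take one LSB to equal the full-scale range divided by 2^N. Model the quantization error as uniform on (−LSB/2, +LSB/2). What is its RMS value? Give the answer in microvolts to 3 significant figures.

Range = 4.47 − (-4.47) = 8.94 V.
LSB = 8.94 V / 2^16 = 136.41 µV.
σ_q = LSB/√12 = 136.41 µV/3.4641 = 39.4 µV.

39.4 µV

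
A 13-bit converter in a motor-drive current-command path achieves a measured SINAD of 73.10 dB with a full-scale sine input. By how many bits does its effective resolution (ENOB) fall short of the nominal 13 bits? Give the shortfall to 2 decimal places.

N_eff = (73.10 − 1.76)/6.02 = 11.8505 bits.
Lost resolution: 13 − 11.8505 = 1.1495 bits.

1.15 bits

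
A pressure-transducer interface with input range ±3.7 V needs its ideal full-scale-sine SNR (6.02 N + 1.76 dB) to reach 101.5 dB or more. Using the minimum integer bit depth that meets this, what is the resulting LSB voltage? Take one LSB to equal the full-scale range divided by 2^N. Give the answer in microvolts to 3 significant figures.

The full-scale span is 3.7 − (-3.7) = 7.4 V.
N ≥ (101.5 − 1.76)/6.02 = 16.568 → N_min = 17.
LSB = 7.4 V ÷ 2^17 = 7.4/131072 V = 56.5 µV.

56.5 µV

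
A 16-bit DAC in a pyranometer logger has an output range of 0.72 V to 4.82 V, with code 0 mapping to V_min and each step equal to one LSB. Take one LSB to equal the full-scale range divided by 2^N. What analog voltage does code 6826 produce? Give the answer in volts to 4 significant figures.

1.147 V

Range = 4.82 − (0.72) = 4.1 V. LSB = 4.1 V / 2^16.
Output = V_min + (6826/65536) × range = 0.72 + 0.104156 × 4.1 V
      = 0.72 V + 0.427042 V = 1.14704 V.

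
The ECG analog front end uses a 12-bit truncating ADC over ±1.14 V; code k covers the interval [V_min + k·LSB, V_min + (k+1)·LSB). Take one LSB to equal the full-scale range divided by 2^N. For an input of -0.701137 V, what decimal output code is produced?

The full-scale span is 1.14 − (-1.14) = 2.28 V. LSB = 2.28 V / 2^12 ≈ 0.5566 mV.
code = ⌊(V_in − V_min)/LSB⌋ = ⌊(V_in − V_min) × 2^12 / range⌋
     = ⌊(-0.701137 − (-1.14)) × 4096 / 2.28⌋ = ⌊0.438863 × 4096/2.28⌋
     = ⌊788.414⌋ = 788.

788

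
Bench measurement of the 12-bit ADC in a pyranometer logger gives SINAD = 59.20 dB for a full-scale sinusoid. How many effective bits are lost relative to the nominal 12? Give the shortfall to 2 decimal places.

N_eff = (59.20 − 1.76)/6.02 = 9.5415 bits.
Lost resolution: 12 − 9.5415 = 2.4585 bits.

2.46 bits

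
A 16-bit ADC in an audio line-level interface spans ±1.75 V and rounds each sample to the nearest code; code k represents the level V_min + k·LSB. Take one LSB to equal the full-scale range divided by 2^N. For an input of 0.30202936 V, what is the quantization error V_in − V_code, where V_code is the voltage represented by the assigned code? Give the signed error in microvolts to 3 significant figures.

The full-scale span is 1.75 − (-1.75) = 3.5 V. LSB = 3.5 V / 2^16 ≈ 53.41 µV.
(0.30202936 − (-1.75)) / LSB = 2.05202936 × 65536/3.5 = 38423.3703. Nearest integer: k = 38423.
Reconstructed level: -1.75 + 38423 × 3.5/65536 V = 0.30200958252 V.
e = 0.30202936 − (0.30200958252) = +19.8 µV.

+19.8 µV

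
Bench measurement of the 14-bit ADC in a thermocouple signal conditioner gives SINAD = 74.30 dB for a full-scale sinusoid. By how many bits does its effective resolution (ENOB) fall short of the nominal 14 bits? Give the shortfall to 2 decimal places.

ENOB = (SINAD − 1.76)/6.02 = (74.30 − 1.76)/6.02 = 12.0498 bits.
Lost resolution: 14 − 12.0498 = 1.9502 bits.

1.95 bits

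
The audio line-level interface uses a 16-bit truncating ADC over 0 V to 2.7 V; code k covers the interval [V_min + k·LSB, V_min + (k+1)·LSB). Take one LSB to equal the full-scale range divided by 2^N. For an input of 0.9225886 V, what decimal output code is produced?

V_FS = 2.7 V. LSB = 2.7 V / 2^16 ≈ 41.20 µV.
V_in − V_min = 0.9225886 − (0) = 0.9225886 V.
Divide by LSB: 0.9225886 × 65536/2.7 = 22393.6172.
Truncating gives code 22393.

22393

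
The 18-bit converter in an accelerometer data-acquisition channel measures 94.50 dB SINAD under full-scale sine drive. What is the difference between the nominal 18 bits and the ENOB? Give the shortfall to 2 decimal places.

N_eff = (94.50 − 1.76)/6.02 = 15.4053 bits.
18 − 15.4053 = 2.59 bits below nominal.

2.59 bits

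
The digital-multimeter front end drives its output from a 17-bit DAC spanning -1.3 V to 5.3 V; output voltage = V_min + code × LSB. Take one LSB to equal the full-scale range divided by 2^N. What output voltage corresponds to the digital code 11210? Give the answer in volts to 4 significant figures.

-0.7355 V

Range = 5.3 − (-1.3) = 6.6 V. LSB = 6.6 V / 2^17.
V_out = V_min + code × LSB = -1.3 V + 11210 × 6.6 V / 131072
      = -1.3 + 0.564468 = -0.735532 V.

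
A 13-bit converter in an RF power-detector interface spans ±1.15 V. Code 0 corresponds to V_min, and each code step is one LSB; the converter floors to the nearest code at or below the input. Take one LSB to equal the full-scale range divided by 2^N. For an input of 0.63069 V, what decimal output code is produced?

Range = 1.15 − (-1.15) = 2.3 V. LSB = 2.3 V / 2^13 ≈ 280.8 µV.
(V_in − V_min) × 2^13/range = (0.63069 − (-1.15)) × 8192/2.3 = 6342.353.
Floor → code = 6342.

6342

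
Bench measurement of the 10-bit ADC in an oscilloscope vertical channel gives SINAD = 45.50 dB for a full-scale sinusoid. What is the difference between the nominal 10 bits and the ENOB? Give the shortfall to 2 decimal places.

ENOB = (SINAD − 1.76)/6.02 = (45.50 − 1.76)/6.02 = 7.2658 bits.
10 − 7.2658 = 2.73 bits below nominal.

2.73 bits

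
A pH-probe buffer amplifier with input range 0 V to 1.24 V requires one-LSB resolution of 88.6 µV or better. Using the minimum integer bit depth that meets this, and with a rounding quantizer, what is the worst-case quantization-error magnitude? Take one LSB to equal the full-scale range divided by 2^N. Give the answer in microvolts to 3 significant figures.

37.8 µV

Span = 1.24 V.
1.24 V / 88.6 µV = 14000. Since 2^13 = 8192 and 2^14 = 16384, N = 14.
LSB = 1.24 V ÷ 2^14 = 1.24/16384 V = 75.684 µV.
Half an LSB is 37.8 µV.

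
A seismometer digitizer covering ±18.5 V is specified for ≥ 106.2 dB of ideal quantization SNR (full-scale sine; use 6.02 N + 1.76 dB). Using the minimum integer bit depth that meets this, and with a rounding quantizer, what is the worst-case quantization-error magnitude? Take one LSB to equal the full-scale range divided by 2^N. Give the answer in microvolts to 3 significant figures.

70.6 µV

The full-scale span is 18.5 − (-18.5) = 37 V.
6.02 N + 1.76 ≥ 106.2 gives N ≥ 17.349, so the minimum integer is 18.
Step size = 37/262144 V = 141.14 µV.
|e|_max = LSB/2 = 70.6 µV.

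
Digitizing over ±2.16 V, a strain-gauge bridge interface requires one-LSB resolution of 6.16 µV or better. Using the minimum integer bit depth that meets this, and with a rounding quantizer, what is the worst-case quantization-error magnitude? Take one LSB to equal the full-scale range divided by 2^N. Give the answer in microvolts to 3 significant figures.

2.06 µV

Range = 2.16 − (-2.16) = 4.32 V.
Levels needed ≥ 4.32/6.16 µV = 701300. 2^20 = 1048576 suffices, so N_min = 20.
One LSB is 4.32 V / 1048576 = 4.1199 µV.
Max error for round-to-nearest is LSB/2 = 2.06 µV.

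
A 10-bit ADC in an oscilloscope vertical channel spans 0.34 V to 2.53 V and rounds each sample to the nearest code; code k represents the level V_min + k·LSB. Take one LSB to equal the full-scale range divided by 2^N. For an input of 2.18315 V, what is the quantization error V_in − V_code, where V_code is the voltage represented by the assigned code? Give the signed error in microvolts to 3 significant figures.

The full-scale span is 2.53 − (0.34) = 2.19 V. LSB = 2.19 V / 2^10 ≈ 2.139 mV.
(2.18315 − (0.34)) / LSB = 1.84315 × 1024/2.19 = 861.8199. Nearest integer: k = 862.
V_code = V_min + k × range/2^10 = 0.34 + 862 × 2.19/1024 = 2.183535156 V.
Error = V_in − V_code = 2.18315 − (2.183535156) = −385 µV.

−385 µV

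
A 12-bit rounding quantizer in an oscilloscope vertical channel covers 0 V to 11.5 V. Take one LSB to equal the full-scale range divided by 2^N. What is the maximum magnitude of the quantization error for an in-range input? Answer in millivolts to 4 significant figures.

1.404 mV

Range is 11.5 V.
One LSB is 11.5 V / 4096 = 2.80762 mV.
|e|_max = LSB/2 = 1.404 mV.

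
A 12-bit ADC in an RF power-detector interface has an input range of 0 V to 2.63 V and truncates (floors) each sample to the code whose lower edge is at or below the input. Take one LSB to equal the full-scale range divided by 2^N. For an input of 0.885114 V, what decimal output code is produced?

V_FS = 2.63 V. LSB = 2.63 V / 2^12 ≈ 0.6421 mV.
V_in − V_min = 0.885114 − (0) = 0.885114 V.
Divide by LSB: 0.885114 × 4096/2.63 = 1378.4893.
Truncating gives code 1378.

1378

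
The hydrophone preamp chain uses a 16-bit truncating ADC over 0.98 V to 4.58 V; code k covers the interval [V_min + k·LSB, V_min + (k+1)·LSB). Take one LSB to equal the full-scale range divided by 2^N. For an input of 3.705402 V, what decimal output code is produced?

Span: 4.58 V − (0.98 V) = 3.6 V. LSB = 3.6 V / 2^16 ≈ 54.93 µV.
(V_in − V_min) × 2^16/range = (3.705402 − (0.98)) × 65536/3.6 = 49614.429.
Floor → code = 49614.

49614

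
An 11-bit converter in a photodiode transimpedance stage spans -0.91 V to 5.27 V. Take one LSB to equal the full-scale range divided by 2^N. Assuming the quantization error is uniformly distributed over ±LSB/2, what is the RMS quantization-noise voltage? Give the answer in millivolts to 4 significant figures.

The full-scale span is 5.27 − (-0.91) = 6.18 V.
One LSB is 6.18 V / 2048 = 3.01758 mV.
For a uniform distribution on [−LSB/2, +LSB/2], V_rms = LSB/√12 = 3.01758 mV/3.4641 = 0.8711 mV.

0.8711 mV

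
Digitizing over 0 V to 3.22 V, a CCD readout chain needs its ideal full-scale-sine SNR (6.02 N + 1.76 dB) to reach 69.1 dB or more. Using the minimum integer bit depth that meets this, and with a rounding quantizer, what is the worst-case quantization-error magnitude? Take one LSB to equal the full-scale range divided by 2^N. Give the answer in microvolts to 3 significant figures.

393 µV

Range is 3.22 V.
Solving 6.02 N ≥ 69.1 − 1.76: N ≥ 11.186. Round up → N = 12.
One LSB is 3.22 V / 4096 = 0.78613 mV.
Half an LSB is 393 µV.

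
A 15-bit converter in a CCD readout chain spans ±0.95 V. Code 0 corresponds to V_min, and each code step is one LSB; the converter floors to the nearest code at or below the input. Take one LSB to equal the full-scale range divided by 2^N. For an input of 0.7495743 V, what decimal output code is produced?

29311

The full-scale span is 0.95 − (-0.95) = 1.9 V. LSB = 1.9 V / 2^15 ≈ 57.98 µV.
code = ⌊(V_in − V_min)/LSB⌋ = ⌊(V_in − V_min) × 2^15 / range⌋
     = ⌊(0.7495743 − (-0.95)) × 32768 / 1.9⌋ = ⌊1.6995743 × 32768/1.9⌋
     = ⌊29311.395⌋ = 29311.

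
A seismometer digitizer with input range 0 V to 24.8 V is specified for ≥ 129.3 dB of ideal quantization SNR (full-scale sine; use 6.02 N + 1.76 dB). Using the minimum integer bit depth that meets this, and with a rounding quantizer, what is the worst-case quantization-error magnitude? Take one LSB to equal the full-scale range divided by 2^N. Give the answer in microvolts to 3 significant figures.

2.96 µV

Span = 24.8 V.
Required N = ⌈(129.3 − 1.76)/6.02⌉ = ⌈21.186⌉ = 22.
LSB = 24.8 V ÷ 2^22 = 24.8/4194304 V = 5.9128 µV.
Max error for round-to-nearest is LSB/2 = 2.96 µV.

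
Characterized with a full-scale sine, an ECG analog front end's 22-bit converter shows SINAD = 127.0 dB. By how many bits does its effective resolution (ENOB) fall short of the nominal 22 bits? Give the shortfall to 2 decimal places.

1.20 bits

Effective bits = (127.0 − 1.76)/6.02 = 20.8040.
Shortfall = 22 − 20.8040 = 1.1960 bits.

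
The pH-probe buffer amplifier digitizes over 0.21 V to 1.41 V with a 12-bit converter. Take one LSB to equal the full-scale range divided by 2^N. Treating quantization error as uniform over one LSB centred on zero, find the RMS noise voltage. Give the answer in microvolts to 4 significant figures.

84.57 µV

The full-scale span is 1.41 − (0.21) = 1.2 V.
One LSB is 1.2 V / 4096 = 292.969 µV.
For a uniform distribution on [−LSB/2, +LSB/2], V_rms = LSB/√12 = 292.969 µV/3.4641 = 84.57 µV.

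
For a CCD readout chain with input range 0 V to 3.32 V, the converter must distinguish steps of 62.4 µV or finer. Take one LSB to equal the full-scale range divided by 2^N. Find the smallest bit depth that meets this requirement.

16 bits

Range is 3.32 V.
Required number of levels: 3.32/62.4 µV = 53205; smallest N with 2^N ≥ that is 16.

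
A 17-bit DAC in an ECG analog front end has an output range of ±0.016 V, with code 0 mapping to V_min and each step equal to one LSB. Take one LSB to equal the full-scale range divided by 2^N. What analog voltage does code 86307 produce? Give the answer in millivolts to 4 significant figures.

5.071 mV

The full-scale span is 0.016 − (-0.016) = 0.032 V. LSB = 0.032 V / 2^17.
Output = V_min + (86307/131072) × range = -0.016 + 0.658470 × 0.032 V
      = -0.016 + 0.0210710 = 0.00507104 V.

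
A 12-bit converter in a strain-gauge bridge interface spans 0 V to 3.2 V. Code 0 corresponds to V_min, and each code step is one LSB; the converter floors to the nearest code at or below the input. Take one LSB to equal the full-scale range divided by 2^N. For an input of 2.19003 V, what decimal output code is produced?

2803

V_FS = 3.2 V. LSB = 3.2 V / 2^12 ≈ 0.7812 mV.
code = ⌊(V_in − V_min)/LSB⌋ = ⌊(V_in − V_min) × 2^12 / range⌋
     = ⌊(2.19003 − (0)) × 4096 / 3.2⌋ = ⌊2.19003 × 4096/3.2⌋
     = ⌊2803.238⌋ = 2803.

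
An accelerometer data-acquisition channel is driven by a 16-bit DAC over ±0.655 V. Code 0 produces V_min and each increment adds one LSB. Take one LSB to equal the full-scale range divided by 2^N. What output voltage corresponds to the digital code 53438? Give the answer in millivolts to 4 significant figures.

Span: 0.655 V − (-0.655 V) = 1.31 V. LSB = 1.31 V / 2^16.
V_out = V_min + code × LSB = -0.655 V + 53438 × 1.31 V / 65536
      = -0.655 + 1.06817 = 0.413173 V.

413.2 mV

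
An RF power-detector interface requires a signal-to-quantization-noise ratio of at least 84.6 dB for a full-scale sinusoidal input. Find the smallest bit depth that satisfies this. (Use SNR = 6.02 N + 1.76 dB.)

14 bits

Required N = ⌈(84.6 − 1.76)/6.02⌉ = ⌈13.761⌉ = 14.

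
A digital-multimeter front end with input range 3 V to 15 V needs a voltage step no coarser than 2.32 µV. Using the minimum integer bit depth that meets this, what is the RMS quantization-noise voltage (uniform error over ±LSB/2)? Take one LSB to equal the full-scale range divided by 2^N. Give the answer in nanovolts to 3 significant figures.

413 nV

Full-scale range = 15 V − (3 V) = 12 V.
Required number of levels: 12/2.32 µV = 5.1724e6; smallest N with 2^N ≥ that is 23.
One LSB is 12 V / 8388608 = 1.4305 µV.
σ_q = LSB/√12 = 1.4305 µV/3.4641 = 413 nV.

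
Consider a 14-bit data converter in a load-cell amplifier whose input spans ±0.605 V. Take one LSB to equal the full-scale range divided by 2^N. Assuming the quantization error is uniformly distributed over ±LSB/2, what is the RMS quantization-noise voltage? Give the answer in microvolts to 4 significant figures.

21.32 µV

The full-scale span is 0.605 − (-0.605) = 1.21 V.
LSB = 1.21 V / 2^14 = 73.8525 µV.
σ_q = LSB/√12 = 73.8525 µV/3.4641 = 21.32 µV.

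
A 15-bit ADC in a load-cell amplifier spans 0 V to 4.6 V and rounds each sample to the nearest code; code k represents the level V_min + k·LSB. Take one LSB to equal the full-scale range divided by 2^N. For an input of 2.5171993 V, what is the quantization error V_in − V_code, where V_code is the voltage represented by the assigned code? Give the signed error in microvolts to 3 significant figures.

+30.1 µV

Span = 4.6 V. LSB = 4.6 V / 2^15 ≈ 140.4 µV.
(2.5171993 − (0)) / LSB = 2.5171993 × 32768/4.6 = 17931.2145. Nearest integer: k = 17931.
Reconstructed level: 0 + 17931 × 4.6/32768 V = 2.5171691895 V.
Error = V_in − V_code = 2.5171993 − (2.5171691895) = +30.1 µV.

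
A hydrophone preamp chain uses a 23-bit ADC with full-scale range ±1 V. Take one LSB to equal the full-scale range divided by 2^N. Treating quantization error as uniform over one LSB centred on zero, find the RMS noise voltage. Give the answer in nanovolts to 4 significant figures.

The full-scale span is 1 − (-1) = 2 V.
LSB = 2 V / 2^23 = 238.419 nV.
For a uniform distribution on [−LSB/2, +LSB/2], V_rms = LSB/√12 = 238.419 nV/3.4641 = 68.83 nV.

68.83 nV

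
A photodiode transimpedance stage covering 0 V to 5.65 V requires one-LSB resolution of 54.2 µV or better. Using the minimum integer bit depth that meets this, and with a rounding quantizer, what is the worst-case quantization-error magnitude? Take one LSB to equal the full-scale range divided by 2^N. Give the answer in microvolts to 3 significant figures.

V_FS = 5.65 V.
Required number of levels: 5.65/54.2 µV = 104240; smallest N with 2^N ≥ that is 17.
One LSB is 5.65 V / 131072 = 43.106 µV.
Half an LSB is 21.6 µV.

21.6 µV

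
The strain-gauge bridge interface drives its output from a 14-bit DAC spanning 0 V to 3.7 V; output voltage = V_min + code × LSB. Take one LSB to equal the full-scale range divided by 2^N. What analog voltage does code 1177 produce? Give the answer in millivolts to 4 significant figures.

265.8 mV

Full-scale range = 3.7 V. LSB = 3.7 V / 2^14.
V_out = V_min + code × LSB = 0 V + 1177 × 3.7 V / 16384
      = 0 V + 0.265802 V = 0.265802 V.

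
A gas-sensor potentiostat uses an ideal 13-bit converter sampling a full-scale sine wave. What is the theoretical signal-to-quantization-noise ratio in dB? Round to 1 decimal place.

For an ideal N-bit converter with full-scale sine input, SNR = 6.02 N + 1.76 dB. SNR = 6.02 × 13 + 1.76 = 78.26 + 1.76 = 80.02 dB.

80.0 dB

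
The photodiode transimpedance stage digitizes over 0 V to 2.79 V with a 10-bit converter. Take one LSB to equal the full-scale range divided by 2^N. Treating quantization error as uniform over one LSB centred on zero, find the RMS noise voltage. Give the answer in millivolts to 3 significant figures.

Span = 2.79 V.
One LSB is 2.79 V / 1024 = 2.7246 mV.
V_rms = LSB/√12 = 2.7246 mV / √12 = 0.787 mV.

0.787 mV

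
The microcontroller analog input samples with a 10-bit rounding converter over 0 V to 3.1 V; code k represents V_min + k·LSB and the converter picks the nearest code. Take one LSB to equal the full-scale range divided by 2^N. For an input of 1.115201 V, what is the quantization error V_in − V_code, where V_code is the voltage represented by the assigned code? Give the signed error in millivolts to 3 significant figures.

Range is 3.1 V. LSB = 3.1 V / 2^10 ≈ 3.027 mV.
(V_in − V_min)/LSB = (1.115201 − (0)) × 1024/3.1 = 368.3761 → nearest code k = 368.
V_code = V_min + k × range/2^10 = 0 + 368 × 3.1/1024 = 1.114062500 V.
Error = V_in − V_code = 1.115201 − (1.114062500) = +1.14 mV.

+1.14 mV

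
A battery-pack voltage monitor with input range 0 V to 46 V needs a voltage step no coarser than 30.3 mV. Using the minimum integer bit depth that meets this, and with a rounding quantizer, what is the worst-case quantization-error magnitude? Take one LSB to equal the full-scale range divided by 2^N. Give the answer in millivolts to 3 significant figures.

11.2 mV

Full-scale range = 46 V.
46 V / 30.3 mV = 1518. Since 2^10 = 1024 and 2^11 = 2048, N = 11.
LSB = 46 V / 2^11 = 22.461 mV.
Max error for round-to-nearest is LSB/2 = 11.2 mV.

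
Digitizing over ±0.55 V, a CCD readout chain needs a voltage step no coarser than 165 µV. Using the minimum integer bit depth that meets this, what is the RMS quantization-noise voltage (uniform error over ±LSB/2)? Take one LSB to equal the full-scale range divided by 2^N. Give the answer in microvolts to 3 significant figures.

Full-scale range = 0.55 V − (-0.55 V) = 1.1 V.
1.1 V / 165 µV = 6667. Since 2^12 = 4096 and 2^13 = 8192, N = 13.
LSB = 1.1 V / 2^13 = 134.28 µV.
RMS noise = LSB/√12 = 38.8 µV.

38.8 µV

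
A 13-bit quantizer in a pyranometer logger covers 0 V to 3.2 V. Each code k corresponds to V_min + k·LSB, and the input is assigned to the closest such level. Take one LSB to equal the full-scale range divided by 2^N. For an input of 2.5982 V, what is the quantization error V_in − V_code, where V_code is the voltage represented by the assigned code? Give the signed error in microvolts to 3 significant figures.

Range is 3.2 V. LSB = 3.2 V / 2^13 ≈ 390.6 µV.
Position in LSBs: (2.5982 − (0)) × 8192/3.2 = 6651.3920; rounding gives k = 6651.
Reconstructed level: 0 + 6651 × 3.2/8192 V = 2.598046875 V.
Error = V_in − V_code = 2.5982 − (2.598046875) = +153 µV.

+153 µV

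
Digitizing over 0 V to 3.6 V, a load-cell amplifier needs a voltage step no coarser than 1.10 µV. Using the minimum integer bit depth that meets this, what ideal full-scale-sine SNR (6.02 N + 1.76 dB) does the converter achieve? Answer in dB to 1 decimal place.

Full-scale range = 3.6 V.
Levels needed ≥ 3.6/1.10 µV = 3.273e6. 2^22 = 4194304 suffices, so N_min = 22.
SNR = 6.02 × 22 + 1.76 = 134.20 dB.

134.2 dB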